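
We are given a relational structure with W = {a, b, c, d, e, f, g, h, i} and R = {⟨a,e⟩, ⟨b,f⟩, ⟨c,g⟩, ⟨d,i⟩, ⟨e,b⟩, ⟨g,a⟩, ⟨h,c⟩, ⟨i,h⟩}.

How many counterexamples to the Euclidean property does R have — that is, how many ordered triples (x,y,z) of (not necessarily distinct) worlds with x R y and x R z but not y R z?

8

Enumerating: (a,e,e), (b,f,f), (c,g,g), (d,i,i), (e,b,b), (g,a,a), (h,c,c), (i,h,h).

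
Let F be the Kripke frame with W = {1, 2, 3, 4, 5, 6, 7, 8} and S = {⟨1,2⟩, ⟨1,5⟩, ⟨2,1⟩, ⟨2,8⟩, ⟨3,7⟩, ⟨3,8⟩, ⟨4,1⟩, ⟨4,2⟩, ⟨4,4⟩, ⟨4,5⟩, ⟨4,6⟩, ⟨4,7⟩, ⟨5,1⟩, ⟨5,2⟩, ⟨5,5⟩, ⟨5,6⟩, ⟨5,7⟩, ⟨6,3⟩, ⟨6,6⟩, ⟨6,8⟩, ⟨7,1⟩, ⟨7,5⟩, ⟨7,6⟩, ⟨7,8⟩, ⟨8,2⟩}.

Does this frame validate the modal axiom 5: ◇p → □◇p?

The schema 5 characterises exactly the Euclidean frames.
Euclidean: no — 1 S 2 and 1 S 5, but not 2 S 5.

No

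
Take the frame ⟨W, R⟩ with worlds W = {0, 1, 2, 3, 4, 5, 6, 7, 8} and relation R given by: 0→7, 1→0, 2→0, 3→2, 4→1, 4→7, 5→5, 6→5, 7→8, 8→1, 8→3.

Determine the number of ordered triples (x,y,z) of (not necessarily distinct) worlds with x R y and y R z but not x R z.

Enumerating: (0,7,8), (1,0,7), (2,0,7), (3,2,0), (4,1,0), (4,7,8), (7,8,1), (7,8,3), (8,1,0), (8,3,2).

10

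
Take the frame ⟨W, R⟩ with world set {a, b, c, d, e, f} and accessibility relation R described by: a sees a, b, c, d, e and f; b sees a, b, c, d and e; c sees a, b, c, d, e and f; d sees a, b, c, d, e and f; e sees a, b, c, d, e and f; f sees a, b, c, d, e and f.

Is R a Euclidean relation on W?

Euclidean: no — a R b and a R f, but not b R f.

No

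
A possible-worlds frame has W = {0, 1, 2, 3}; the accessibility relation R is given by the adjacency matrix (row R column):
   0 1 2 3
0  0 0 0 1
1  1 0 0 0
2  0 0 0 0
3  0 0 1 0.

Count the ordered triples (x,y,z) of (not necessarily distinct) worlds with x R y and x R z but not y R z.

3

Enumerating: (0,3,3), (1,0,0), (3,2,2).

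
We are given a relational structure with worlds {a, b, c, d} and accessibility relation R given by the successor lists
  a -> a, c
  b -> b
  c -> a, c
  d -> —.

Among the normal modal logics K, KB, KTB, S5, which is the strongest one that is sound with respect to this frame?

KB

Symmetric (axiom B): yes — every pair in R has its reverse in R.
Reflexive (axiom T): no — d is not related to itself.
Euclidean (axiom 5): yes — any two successors of a common world are R-related.
So F validates K, KB; KTB would additionally require R to be reflexive. The strongest is KB.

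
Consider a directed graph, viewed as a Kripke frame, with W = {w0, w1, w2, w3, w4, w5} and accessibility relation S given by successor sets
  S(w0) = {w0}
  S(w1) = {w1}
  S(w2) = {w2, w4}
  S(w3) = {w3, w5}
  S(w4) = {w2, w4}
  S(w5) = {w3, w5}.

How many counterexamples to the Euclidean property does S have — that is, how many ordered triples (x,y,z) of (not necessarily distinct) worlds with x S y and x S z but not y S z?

S is Euclidean; there are no such tuples.

0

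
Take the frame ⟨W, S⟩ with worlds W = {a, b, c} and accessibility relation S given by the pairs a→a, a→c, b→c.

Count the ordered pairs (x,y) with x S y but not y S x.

2

Enumerating: (a,c), (b,c).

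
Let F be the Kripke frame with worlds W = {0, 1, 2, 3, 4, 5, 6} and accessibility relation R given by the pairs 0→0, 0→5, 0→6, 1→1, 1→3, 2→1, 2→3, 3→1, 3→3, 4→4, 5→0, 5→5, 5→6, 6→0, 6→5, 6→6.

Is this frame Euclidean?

Yes

Euclidean: yes — any two successors of a common world are R-related.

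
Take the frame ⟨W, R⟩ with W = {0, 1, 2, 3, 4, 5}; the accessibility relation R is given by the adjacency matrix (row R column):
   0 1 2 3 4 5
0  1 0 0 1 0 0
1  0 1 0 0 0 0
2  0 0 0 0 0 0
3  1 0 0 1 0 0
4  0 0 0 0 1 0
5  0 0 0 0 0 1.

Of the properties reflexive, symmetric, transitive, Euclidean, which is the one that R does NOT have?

Reflexive: no — 2 is not related to itself.
Symmetric: yes — every pair in R has its reverse in R.
Transitive: yes — every two-step R-path is closed by a direct edge.
Euclidean: yes — any two successors of a common world are R-related.
Only reflexive fails.

reflexive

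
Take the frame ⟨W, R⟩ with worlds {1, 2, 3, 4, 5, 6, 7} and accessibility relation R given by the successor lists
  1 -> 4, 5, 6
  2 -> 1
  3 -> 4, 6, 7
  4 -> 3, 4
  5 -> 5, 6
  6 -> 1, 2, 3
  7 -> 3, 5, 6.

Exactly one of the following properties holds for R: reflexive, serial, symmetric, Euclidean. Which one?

Reflexive: no — 1 is not related to itself.
Serial: yes — every world has a successor (e.g. 1 R 4).
Symmetric: no — 1 R 4 but not 4 R 1.
Euclidean: no — 1 R 4 and 1 R 5, but not 4 R 5.
Only serial holds.

serial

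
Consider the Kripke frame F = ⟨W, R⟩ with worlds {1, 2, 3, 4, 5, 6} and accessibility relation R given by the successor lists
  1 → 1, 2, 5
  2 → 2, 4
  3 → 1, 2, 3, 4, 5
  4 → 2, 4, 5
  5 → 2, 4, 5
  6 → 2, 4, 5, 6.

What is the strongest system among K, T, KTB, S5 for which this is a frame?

Reflexive (axiom T): yes — every world is R-related to itself.
Symmetric (axiom B): no — 1 R 2 but not 2 R 1.
Euclidean (axiom 5): no — 1 R 2 and 1 R 5, but not 2 R 5.
So F validates K, T; KTB would additionally require R to be symmetric. The strongest is T.

T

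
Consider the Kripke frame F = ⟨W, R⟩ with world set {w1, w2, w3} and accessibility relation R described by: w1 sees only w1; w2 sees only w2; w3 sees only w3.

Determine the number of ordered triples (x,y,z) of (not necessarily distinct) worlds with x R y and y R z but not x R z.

R is transitive; there are no such tuples.

0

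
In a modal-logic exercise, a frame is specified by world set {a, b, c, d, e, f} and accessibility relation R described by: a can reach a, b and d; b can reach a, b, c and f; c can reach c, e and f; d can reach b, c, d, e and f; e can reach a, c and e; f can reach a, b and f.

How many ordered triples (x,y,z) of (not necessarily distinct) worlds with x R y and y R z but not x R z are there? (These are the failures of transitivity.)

18

Enumerating: (a,b,c), (a,b,f), (a,d,c), (a,d,e), (a,d,f), (b,a,d), (b,c,e), (c,e,a), (c,f,a), (c,f,b), (d,b,a), (d,e,a), (d,f,a), (e,a,b), (e,a,d), (e,c,f), (f,a,d), (f,b,c).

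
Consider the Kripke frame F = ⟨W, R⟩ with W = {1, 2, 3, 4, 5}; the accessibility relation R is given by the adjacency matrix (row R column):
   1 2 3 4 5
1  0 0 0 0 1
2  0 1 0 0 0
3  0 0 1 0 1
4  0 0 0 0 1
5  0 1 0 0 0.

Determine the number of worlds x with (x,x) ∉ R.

3

Enumerating: 1, 4, 5.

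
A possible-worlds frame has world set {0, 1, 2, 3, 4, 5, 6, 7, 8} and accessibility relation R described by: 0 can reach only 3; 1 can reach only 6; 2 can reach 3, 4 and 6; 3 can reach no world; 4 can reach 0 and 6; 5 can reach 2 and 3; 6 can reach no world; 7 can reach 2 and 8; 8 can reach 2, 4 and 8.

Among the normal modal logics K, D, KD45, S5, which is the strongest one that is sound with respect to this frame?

K

Serial (axiom D): no — 3 has no R-successor.
Euclidean (axiom 5): no — 2 R 3 and 2 R 4, but not 3 R 4.
Transitive (axiom 4): no — 2 R 4 and 4 R 0, but not 2 R 0.
Reflexive (axiom T): no — 0 is not related to itself.
So F validates K; D would additionally require R to be serial. The strongest is K.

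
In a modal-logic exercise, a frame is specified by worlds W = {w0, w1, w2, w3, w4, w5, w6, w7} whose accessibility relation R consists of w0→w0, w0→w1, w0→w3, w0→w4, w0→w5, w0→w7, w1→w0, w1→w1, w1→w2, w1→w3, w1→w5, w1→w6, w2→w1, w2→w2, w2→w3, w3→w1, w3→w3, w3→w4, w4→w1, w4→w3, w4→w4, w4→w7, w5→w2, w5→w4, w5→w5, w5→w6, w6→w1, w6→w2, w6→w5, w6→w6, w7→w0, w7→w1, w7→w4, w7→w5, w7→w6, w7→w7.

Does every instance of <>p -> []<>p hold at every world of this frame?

No

The schema 5 characterises exactly the Euclidean frames.
Euclidean: no — w0 R w1 and w0 R w4, but not w1 R w4.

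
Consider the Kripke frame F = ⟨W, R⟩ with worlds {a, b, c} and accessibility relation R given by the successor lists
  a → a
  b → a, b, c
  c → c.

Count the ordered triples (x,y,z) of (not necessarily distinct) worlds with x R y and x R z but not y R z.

Enumerating: (b,a,b), (b,a,c), (b,c,a), (b,c,b).

4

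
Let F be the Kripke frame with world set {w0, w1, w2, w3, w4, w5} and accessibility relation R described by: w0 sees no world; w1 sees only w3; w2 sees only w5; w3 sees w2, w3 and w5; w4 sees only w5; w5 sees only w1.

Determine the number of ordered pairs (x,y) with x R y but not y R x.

6

Enumerating: (w1,w3), (w2,w5), (w3,w2), (w3,w5), (w4,w5), (w5,w1).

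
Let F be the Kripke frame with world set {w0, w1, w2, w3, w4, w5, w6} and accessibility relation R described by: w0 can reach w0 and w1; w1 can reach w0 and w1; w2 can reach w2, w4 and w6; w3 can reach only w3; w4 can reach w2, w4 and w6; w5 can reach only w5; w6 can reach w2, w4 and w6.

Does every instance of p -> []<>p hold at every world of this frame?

Yes

Axiom B corresponds to the accessibility relation being symmetric.
Symmetric: yes — every pair in R has its reverse in R.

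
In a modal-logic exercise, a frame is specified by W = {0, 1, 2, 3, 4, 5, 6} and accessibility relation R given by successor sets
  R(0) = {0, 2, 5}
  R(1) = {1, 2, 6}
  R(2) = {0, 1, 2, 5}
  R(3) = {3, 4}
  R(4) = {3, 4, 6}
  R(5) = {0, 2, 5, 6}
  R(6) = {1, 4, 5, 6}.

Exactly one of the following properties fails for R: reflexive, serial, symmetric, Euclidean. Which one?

Reflexive: yes — every world is R-related to itself.
Serial: yes — every world has a successor (e.g. 0 R 0).
Symmetric: yes — every pair in R has its reverse in R.
Euclidean: no — 1 R 2 and 1 R 6, but not 2 R 6.
Only Euclidean fails.

Euclidean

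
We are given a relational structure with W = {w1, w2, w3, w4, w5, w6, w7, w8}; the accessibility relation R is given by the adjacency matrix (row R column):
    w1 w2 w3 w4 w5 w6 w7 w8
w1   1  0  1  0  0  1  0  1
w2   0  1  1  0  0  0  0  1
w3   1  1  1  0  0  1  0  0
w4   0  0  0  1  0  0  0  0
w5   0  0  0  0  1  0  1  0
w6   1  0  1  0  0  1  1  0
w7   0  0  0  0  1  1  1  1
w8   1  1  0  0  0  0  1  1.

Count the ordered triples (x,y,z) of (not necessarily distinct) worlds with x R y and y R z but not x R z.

Enumerating: (w1,w3,w2), (w1,w6,w7), (w1,w8,w2), (w1,w8,w7), (w2,w3,w1), (w2,w3,w6), (w2,w8,w1), (w2,w8,w7), (w3,w1,w8), (w3,w2,w8), (w3,w6,w7), (w5,w7,w6), … and 14 more.
Total: 26.

26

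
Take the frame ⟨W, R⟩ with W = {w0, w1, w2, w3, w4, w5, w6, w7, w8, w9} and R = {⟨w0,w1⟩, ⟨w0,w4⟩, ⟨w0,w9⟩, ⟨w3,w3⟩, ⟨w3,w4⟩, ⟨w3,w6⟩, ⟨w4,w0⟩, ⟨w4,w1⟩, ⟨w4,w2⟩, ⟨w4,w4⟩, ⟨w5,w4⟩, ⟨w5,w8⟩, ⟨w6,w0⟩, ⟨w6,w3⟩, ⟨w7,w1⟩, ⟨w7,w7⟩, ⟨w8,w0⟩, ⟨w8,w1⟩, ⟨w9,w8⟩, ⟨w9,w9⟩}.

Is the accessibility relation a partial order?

Reflexive: no — w0 is not related to itself.
Transitive: no — w0 R w4 and w4 R w2, but not w0 R w2.
Antisymmetric: no — w0 R w4 and w4 R w0 with w0 ≠ w4.
So R is not a partial order.

No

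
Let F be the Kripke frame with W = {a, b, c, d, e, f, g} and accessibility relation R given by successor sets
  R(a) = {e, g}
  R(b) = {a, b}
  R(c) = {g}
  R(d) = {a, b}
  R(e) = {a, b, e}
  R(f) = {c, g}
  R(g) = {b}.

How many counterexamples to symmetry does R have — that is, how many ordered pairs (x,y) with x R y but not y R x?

Enumerating: (a,g), (b,a), (c,g), (d,a), (d,b), (e,b), (f,c), (f,g), (g,b).

9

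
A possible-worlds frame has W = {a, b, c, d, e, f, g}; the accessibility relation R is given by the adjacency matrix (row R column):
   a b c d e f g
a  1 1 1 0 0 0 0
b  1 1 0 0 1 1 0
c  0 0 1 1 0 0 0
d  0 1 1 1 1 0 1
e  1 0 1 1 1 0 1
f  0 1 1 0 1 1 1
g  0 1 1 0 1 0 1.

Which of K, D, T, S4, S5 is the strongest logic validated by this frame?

Serial (axiom D): yes — every world has a successor (e.g. a R a).
Reflexive (axiom T): yes — every world is R-related to itself.
Transitive (axiom 4): no — a R b and b R e, but not a R e.
Euclidean (axiom 5): no — a R b and a R c, but not b R c.
So F validates K, D, T; S4 would additionally require R to be transitive. The strongest is T.

T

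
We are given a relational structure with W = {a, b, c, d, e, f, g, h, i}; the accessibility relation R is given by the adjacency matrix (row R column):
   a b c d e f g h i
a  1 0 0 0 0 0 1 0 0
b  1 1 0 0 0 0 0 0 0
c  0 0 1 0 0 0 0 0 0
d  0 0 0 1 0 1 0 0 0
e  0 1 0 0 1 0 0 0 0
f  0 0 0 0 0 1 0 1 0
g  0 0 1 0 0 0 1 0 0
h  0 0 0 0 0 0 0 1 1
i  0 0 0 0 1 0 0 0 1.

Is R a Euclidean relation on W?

Euclidean: no — a R g and a R a, but not g R a.

No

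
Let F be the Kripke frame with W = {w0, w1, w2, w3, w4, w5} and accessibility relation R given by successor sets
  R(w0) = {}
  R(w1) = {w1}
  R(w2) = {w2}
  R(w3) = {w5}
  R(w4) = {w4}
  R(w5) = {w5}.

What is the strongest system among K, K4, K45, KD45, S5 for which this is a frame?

K45

Transitive (axiom 4): yes — every two-step R-path is closed by a direct edge.
Euclidean (axiom 5): yes — any two successors of a common world are R-related.
Serial (axiom D): no — w0 has no R-successor.
Reflexive (axiom T): no — w0 is not related to itself.
So F validates K, K4, K45; KD45 would additionally require R to be serial. The strongest is K45.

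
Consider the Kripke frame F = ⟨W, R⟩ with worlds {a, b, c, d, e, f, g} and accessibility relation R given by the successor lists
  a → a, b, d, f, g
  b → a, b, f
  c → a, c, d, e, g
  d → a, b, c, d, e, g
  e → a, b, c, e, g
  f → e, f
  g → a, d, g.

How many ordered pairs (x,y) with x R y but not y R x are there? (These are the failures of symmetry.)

Enumerating: (a,f), (b,f), (c,a), (c,g), (d,b), (d,e), (e,a), (e,b), (e,g), (f,e).

10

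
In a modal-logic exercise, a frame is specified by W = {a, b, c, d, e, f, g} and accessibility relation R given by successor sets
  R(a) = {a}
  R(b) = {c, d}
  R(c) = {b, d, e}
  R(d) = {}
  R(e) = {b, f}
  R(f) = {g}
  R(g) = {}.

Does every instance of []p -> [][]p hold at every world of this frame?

By correspondence theory, 4 is valid on a frame iff R is transitive.
Transitive: no — b R c and c R e, but not b R e.

No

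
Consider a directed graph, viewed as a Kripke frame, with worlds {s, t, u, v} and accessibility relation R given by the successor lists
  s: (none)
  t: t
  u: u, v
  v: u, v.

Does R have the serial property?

Serial: no — s has no R-successor.

No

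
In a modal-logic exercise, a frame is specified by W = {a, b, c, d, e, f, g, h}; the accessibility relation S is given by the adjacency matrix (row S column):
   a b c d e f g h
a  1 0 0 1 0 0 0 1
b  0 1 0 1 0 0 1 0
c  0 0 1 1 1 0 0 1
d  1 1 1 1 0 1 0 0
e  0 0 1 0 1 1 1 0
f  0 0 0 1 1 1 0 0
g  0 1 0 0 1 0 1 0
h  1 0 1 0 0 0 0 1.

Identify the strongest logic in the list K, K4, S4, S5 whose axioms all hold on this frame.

Transitive (axiom 4): no — a S d and d S b, but not a S b.
Reflexive (axiom T): yes — every world is S-related to itself.
Euclidean (axiom 5): no — a S d and a S h, but not d S h.
So F validates K; K4 would additionally require S to be transitive. The strongest is K.

K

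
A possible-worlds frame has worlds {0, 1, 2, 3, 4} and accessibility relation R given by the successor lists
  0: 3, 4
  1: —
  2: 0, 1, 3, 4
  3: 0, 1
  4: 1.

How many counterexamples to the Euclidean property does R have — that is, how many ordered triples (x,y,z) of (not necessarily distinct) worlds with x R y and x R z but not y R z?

20

Enumerating: (0,3,3), (0,3,4), (0,4,3), (0,4,4), (2,0,0), (2,0,1), (2,1,0), (2,1,1), (2,1,3), (2,1,4), (2,3,3), (2,3,4), … and 8 more.
Total: 20.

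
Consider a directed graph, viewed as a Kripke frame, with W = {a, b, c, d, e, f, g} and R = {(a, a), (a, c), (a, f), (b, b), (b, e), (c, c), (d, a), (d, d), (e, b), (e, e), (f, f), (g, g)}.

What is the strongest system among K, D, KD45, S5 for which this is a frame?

D

Serial (axiom D): yes — every world has a successor (e.g. a R a).
Euclidean (axiom 5): no — a R c and a R f, but not c R f.
Transitive (axiom 4): no — d R a and a R c, but not d R c.
Reflexive (axiom T): yes — every world is R-related to itself.
So F validates K, D; KD45 would additionally require R to be Euclidean and transitive. The strongest is D.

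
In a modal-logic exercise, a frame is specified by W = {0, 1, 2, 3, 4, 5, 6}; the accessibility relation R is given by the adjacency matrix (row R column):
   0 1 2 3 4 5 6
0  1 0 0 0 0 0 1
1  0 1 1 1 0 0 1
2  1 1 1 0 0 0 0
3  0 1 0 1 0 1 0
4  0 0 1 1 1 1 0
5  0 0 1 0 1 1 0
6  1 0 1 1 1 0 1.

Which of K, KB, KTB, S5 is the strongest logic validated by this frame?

K

Symmetric (axiom B): no — 1 R 6 but not 6 R 1.
Reflexive (axiom T): yes — every world is R-related to itself.
Euclidean (axiom 5): no — 1 R 2 and 1 R 3, but not 2 R 3.
So F validates K; KB would additionally require R to be symmetric. The strongest is K.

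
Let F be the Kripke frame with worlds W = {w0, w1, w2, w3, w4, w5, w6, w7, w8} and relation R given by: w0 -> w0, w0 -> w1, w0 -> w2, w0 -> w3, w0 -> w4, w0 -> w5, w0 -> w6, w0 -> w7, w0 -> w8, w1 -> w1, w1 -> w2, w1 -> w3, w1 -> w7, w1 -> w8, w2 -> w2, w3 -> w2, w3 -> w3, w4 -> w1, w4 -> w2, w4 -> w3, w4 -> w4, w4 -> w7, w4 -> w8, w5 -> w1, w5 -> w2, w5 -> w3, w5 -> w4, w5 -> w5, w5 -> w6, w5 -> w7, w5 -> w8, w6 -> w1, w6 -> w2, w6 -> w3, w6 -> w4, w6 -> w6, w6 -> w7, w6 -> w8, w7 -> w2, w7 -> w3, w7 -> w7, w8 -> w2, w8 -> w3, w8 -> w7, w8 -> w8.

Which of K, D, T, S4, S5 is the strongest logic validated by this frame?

S4

Serial (axiom D): yes — every world has a successor (e.g. w0 R w0).
Reflexive (axiom T): yes — every world is R-related to itself.
Transitive (axiom 4): yes — every two-step R-path is closed by a direct edge.
Euclidean (axiom 5): no — w0 R w1 and w0 R w4, but not w1 R w4.
So F validates K, D, T, S4; S5 would additionally require R to be Euclidean. The strongest is S4.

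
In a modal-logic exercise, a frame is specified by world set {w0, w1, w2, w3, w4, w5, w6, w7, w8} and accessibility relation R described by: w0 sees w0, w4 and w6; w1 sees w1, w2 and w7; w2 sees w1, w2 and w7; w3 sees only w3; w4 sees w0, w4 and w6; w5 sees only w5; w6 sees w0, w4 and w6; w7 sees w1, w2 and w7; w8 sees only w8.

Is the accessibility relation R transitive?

Transitive: yes — every two-step R-path is closed by a direct edge.

Yes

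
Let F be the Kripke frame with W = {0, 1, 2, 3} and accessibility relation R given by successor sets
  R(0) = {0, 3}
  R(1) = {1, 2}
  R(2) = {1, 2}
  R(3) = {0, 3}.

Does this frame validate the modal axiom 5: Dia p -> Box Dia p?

Yes

Axiom 5 corresponds to the accessibility relation being Euclidean.
Euclidean: yes — any two successors of a common world are R-related.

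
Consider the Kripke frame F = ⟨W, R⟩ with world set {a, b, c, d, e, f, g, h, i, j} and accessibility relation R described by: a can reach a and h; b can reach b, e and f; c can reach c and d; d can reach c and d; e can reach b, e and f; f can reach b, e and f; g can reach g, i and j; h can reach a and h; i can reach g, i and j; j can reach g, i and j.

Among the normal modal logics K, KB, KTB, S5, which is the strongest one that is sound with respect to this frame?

S5

Symmetric (axiom B): yes — every pair in R has its reverse in R.
Reflexive (axiom T): yes — every world is R-related to itself.
Euclidean (axiom 5): yes — any two successors of a common world are R-related.
So F validates K, KB, KTB, S5. The strongest is S5.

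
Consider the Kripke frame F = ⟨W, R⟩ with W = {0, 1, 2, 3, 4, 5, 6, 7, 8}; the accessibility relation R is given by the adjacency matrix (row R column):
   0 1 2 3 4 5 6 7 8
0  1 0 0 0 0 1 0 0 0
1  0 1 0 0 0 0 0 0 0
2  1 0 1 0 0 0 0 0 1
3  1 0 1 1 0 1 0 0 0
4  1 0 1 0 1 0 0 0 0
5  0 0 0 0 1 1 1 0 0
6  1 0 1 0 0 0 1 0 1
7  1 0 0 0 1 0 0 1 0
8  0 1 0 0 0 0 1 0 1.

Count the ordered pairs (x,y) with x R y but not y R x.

15

Enumerating: (0,5), (2,0), (2,8), (3,0), (3,2), (3,5), (4,0), (4,2), (5,4), (5,6), (6,0), (6,2), (7,0), (7,4), (8,1).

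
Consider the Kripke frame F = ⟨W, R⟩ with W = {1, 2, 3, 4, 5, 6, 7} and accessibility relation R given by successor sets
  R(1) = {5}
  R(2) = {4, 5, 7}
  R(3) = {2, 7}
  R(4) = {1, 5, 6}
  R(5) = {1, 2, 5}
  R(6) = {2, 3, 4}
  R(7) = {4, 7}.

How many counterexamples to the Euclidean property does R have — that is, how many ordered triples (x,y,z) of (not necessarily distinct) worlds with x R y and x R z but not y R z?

26

Enumerating: (2,4,4), (2,4,7), (2,5,4), (2,5,7), (2,7,5), (3,2,2), (3,7,2), (4,1,1), (4,1,6), (4,5,6), (4,6,1), (4,6,5), … and 14 more.
Total: 26.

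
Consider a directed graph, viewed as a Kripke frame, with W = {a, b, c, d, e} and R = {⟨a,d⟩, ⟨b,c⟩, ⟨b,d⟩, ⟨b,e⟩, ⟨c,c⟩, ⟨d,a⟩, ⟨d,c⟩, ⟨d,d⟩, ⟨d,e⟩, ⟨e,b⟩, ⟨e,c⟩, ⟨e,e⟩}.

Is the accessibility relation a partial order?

No

Reflexive: no — a is not related to itself.
Transitive: no — a R d and d R c, but not a R c.
Antisymmetric: no — a R d and d R a with a ≠ d.
So R is not a partial order.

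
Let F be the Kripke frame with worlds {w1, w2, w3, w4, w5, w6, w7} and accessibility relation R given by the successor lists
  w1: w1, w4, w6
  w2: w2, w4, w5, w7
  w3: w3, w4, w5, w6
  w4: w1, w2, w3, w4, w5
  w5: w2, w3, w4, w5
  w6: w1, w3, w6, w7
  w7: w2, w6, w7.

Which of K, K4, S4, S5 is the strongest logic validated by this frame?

Transitive (axiom 4): no — w1 R w4 and w4 R w2, but not w1 R w2.
Reflexive (axiom T): yes — every world is R-related to itself.
Euclidean (axiom 5): no — w1 R w4 and w1 R w6, but not w4 R w6.
So F validates K; K4 would additionally require R to be transitive. The strongest is K.

K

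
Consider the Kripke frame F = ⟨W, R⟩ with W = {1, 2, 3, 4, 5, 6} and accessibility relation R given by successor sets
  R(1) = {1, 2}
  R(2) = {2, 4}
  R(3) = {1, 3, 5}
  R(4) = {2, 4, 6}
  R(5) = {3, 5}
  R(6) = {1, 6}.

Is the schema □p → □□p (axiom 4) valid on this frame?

No

The schema 4 characterises exactly the transitive frames.
Transitive: no — 1 R 2 and 2 R 4, but not 1 R 4.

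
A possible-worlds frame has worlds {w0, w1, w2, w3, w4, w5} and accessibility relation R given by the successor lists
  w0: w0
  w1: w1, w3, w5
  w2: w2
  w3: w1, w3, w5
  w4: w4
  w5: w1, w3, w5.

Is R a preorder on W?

Reflexive: yes — every world is R-related to itself.
Transitive: yes — every two-step R-path is closed by a direct edge.
So R is a preorder.

Yes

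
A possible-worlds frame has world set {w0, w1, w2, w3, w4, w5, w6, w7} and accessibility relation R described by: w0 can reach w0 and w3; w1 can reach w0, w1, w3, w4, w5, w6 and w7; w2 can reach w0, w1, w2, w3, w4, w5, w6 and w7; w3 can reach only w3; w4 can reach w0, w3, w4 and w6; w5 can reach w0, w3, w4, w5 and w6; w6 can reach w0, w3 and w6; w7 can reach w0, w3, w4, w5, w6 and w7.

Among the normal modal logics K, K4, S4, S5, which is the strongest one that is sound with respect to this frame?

S4

Transitive (axiom 4): yes — every two-step R-path is closed by a direct edge.
Reflexive (axiom T): yes — every world is R-related to itself.
Euclidean (axiom 5): no — w1 R w0 and w1 R w4, but not w0 R w4.
So F validates K, K4, S4; S5 would additionally require R to be Euclidean. The strongest is S4.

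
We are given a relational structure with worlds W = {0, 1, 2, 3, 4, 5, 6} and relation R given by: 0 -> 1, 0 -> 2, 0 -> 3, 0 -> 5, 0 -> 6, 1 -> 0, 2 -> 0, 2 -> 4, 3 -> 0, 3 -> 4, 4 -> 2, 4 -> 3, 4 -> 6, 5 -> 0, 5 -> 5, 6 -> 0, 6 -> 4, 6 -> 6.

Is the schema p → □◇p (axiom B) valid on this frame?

Yes

The schema B characterises exactly the symmetric frames.
Symmetric: yes — every pair in R has its reverse in R.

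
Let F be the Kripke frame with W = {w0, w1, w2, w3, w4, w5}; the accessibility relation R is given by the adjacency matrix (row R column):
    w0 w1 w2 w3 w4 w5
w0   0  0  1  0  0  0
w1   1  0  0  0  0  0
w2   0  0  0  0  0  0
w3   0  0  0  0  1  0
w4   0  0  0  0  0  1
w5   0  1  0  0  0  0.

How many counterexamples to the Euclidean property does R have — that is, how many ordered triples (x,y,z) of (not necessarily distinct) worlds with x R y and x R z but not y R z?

5

Enumerating: (w0,w2,w2), (w1,w0,w0), (w3,w4,w4), (w4,w5,w5), (w5,w1,w1).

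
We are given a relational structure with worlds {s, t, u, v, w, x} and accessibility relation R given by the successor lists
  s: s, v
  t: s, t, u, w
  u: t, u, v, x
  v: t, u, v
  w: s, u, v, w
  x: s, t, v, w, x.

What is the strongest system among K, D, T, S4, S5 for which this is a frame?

T

Serial (axiom D): yes — every world has a successor (e.g. s R s).
Reflexive (axiom T): yes — every world is R-related to itself.
Transitive (axiom 4): no — s R v and v R t, but not s R t.
Euclidean (axiom 5): no — t R s and t R u, but not s R u.
So F validates K, D, T; S4 would additionally require R to be transitive. The strongest is T.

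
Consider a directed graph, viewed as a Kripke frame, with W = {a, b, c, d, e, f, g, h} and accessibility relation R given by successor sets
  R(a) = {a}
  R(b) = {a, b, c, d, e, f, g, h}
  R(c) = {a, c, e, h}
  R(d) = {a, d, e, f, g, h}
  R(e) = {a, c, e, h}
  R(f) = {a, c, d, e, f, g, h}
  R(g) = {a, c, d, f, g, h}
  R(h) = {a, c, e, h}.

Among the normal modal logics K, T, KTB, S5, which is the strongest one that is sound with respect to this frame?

T

Reflexive (axiom T): yes — every world is R-related to itself.
Symmetric (axiom B): no — b R a but not a R b.
Euclidean (axiom 5): no — b R a and b R c, but not a R c.
So F validates K, T; KTB would additionally require R to be symmetric. The strongest is T.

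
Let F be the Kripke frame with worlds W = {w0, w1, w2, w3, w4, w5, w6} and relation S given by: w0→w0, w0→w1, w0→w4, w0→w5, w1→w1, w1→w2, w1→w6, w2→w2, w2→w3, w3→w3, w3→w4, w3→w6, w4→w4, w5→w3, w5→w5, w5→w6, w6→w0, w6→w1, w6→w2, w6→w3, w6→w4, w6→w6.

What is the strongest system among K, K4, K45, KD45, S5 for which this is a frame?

Transitive (axiom 4): no — w0 S w1 and w1 S w2, but not w0 S w2.
Euclidean (axiom 5): no — w0 S w1 and w0 S w4, but not w1 S w4.
Serial (axiom D): yes — every world has a successor (e.g. w0 S w0).
Reflexive (axiom T): yes — every world is S-related to itself.
So F validates K; K4 would additionally require S to be transitive. The strongest is K.

K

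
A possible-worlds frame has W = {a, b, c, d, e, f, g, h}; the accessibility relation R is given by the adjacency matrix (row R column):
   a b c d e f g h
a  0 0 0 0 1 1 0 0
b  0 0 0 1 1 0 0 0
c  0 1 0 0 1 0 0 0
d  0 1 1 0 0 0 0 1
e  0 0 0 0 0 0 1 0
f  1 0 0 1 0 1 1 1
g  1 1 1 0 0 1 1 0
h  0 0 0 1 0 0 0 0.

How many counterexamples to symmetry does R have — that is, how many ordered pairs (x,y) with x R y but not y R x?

Enumerating: (a,e), (b,e), (c,b), (c,e), (d,c), (e,g), (f,d), (f,h), (g,a), (g,b), (g,c).

11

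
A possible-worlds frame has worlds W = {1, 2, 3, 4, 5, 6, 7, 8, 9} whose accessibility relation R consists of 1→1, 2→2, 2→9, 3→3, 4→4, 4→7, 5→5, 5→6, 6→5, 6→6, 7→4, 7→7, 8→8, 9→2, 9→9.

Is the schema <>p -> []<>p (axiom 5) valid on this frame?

Axiom 5 corresponds to the accessibility relation being Euclidean.
Euclidean: yes — any two successors of a common world are R-related.

Yes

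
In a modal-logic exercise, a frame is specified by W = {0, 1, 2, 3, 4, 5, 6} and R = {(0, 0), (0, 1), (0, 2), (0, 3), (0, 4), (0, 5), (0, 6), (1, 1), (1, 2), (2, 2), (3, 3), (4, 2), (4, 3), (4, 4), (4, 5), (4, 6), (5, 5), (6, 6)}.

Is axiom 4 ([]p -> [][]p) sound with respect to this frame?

Yes

The schema 4 characterises exactly the transitive frames.
Transitive: yes — every two-step R-path is closed by a direct edge.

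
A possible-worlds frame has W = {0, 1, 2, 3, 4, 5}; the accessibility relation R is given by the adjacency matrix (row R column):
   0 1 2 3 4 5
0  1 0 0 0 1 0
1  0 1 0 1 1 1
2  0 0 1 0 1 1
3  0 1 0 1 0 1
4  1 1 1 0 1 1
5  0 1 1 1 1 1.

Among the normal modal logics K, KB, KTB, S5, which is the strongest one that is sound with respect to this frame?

KTB

Symmetric (axiom B): yes — every pair in R has its reverse in R.
Reflexive (axiom T): yes — every world is R-related to itself.
Euclidean (axiom 5): no — 1 R 3 and 1 R 4, but not 3 R 4.
So F validates K, KB, KTB; S5 would additionally require R to be Euclidean. The strongest is KTB.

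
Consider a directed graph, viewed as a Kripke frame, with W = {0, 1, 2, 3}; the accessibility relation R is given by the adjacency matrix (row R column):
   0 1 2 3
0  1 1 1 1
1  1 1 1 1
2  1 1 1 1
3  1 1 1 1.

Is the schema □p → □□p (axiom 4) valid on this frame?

Yes

By correspondence theory, 4 is valid on a frame iff R is transitive.
Transitive: yes — every two-step R-path is closed by a direct edge.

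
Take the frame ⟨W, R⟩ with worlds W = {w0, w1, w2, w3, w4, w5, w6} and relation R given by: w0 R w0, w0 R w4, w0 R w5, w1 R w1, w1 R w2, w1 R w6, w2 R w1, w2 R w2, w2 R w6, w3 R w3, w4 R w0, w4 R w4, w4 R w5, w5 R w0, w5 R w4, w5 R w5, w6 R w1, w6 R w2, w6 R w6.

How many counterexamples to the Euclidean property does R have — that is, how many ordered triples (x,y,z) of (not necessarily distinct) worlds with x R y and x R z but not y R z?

R is Euclidean; there are no such tuples.

0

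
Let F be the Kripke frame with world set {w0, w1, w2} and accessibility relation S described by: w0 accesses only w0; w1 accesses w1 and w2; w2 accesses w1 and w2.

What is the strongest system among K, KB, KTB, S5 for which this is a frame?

S5

Symmetric (axiom B): yes — every pair in S has its reverse in S.
Reflexive (axiom T): yes — every world is S-related to itself.
Euclidean (axiom 5): yes — any two successors of a common world are S-related.
So F validates K, KB, KTB, S5. The strongest is S5.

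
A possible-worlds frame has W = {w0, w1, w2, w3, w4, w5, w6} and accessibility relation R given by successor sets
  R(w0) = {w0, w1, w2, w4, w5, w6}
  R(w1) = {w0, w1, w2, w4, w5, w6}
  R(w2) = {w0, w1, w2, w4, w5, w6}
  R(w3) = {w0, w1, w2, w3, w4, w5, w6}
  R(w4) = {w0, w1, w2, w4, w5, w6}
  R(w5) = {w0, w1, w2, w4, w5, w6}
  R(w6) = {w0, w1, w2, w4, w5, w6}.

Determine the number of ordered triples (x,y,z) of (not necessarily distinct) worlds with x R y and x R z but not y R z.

Enumerating: (w3,w0,w3), (w3,w1,w3), (w3,w2,w3), (w3,w4,w3), (w3,w5,w3), (w3,w6,w3).

6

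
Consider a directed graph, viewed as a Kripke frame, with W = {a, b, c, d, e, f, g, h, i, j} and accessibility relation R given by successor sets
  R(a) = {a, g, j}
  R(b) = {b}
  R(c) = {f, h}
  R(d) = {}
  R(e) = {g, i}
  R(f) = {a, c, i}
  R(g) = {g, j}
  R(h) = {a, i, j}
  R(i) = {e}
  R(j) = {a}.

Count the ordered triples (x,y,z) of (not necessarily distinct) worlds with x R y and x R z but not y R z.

27

Enumerating: (a,g,a), (a,j,g), (a,j,j), (c,f,f), (c,f,h), (c,h,f), (c,h,h), (e,g,i), (e,i,g), (e,i,i), (f,a,c), (f,a,i), … and 15 more.
Total: 27.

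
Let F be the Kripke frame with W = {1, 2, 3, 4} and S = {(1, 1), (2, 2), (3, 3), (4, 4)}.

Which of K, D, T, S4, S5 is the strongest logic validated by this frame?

S5

Serial (axiom D): yes — every world has a successor (e.g. 1 S 1).
Reflexive (axiom T): yes — every world is S-related to itself.
Transitive (axiom 4): yes — every two-step S-path is closed by a direct edge.
Euclidean (axiom 5): yes — any two successors of a common world are S-related.
So F validates K, D, T, S4, S5. The strongest is S5.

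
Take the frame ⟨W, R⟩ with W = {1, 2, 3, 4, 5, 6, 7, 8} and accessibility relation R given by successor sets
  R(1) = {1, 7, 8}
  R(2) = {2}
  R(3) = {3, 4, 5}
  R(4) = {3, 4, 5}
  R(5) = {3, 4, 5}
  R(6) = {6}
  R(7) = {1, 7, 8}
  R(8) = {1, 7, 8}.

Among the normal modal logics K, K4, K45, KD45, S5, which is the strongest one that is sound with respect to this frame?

Transitive (axiom 4): yes — every two-step R-path is closed by a direct edge.
Euclidean (axiom 5): yes — any two successors of a common world are R-related.
Serial (axiom D): yes — every world has a successor (e.g. 1 R 1).
Reflexive (axiom T): yes — every world is R-related to itself.
So F validates K, K4, K45, KD45, S5. The strongest is S5.

S5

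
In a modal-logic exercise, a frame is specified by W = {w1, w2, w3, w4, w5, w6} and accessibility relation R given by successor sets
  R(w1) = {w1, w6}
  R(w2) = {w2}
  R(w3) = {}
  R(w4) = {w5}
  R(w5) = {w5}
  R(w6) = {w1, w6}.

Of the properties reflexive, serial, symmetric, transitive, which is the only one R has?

Reflexive: no — w3 is not related to itself.
Serial: no — w3 has no R-successor.
Symmetric: no — w4 R w5 but not w5 R w4.
Transitive: yes — every two-step R-path is closed by a direct edge.
Only transitive holds.

transitive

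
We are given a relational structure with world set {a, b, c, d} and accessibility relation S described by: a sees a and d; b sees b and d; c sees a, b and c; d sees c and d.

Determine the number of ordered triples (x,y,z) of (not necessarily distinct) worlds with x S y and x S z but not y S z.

7

Enumerating: (a,d,a), (b,d,b), (c,a,b), (c,a,c), (c,b,a), (c,b,c), (d,c,d).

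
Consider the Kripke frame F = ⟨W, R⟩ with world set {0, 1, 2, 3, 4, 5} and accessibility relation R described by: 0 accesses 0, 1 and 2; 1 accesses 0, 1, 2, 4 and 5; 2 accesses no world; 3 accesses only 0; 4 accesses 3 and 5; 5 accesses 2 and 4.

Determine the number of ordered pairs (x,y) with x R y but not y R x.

Enumerating: (0,2), (1,2), (1,4), (1,5), (3,0), (4,3), (5,2).

7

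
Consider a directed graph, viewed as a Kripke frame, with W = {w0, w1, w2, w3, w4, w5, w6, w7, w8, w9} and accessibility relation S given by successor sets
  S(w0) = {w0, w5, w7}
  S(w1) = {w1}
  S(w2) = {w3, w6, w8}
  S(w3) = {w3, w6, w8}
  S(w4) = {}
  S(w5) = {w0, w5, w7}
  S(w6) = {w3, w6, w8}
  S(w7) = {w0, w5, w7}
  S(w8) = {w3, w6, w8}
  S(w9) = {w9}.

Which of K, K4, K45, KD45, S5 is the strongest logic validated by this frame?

Transitive (axiom 4): yes — every two-step S-path is closed by a direct edge.
Euclidean (axiom 5): yes — any two successors of a common world are S-related.
Serial (axiom D): no — w4 has no S-successor.
Reflexive (axiom T): no — w2 is not related to itself.
So F validates K, K4, K45; KD45 would additionally require S to be serial. The strongest is K45.

K45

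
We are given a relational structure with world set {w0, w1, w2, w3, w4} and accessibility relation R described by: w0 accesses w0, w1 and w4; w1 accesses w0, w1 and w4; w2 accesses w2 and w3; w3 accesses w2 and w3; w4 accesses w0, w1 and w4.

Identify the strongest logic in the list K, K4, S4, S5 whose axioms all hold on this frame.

S5

Transitive (axiom 4): yes — every two-step R-path is closed by a direct edge.
Reflexive (axiom T): yes — every world is R-related to itself.
Euclidean (axiom 5): yes — any two successors of a common world are R-related.
So F validates K, K4, S4, S5. The strongest is S5.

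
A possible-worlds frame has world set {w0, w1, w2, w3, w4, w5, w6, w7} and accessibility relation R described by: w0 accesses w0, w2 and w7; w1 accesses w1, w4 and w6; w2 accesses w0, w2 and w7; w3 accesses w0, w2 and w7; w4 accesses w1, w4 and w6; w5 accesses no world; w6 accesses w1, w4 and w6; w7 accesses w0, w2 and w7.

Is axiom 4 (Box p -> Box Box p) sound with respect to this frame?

Yes

Axiom 4 corresponds to the accessibility relation being transitive.
Transitive: yes — every two-step R-path is closed by a direct edge.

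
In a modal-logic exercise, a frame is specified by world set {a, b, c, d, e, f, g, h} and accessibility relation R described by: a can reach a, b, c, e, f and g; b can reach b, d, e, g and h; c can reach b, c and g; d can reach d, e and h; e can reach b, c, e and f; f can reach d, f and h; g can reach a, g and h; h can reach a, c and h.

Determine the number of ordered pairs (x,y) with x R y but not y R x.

Enumerating: (a,b), (a,c), (a,e), (a,f), (b,d), (b,g), (b,h), (c,b), (c,g), (d,e), (d,h), (e,c), (e,f), (f,d), (f,h), (g,h), (h,a), (h,c).

18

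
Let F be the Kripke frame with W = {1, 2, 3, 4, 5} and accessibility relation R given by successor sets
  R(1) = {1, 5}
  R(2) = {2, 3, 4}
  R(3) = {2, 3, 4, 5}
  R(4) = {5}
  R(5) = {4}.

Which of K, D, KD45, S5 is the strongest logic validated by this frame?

D

Serial (axiom D): yes — every world has a successor (e.g. 1 R 1).
Euclidean (axiom 5): no — 2 R 4 and 2 R 3, but not 4 R 3.
Transitive (axiom 4): no — 1 R 5 and 5 R 4, but not 1 R 4.
Reflexive (axiom T): no — 4 is not related to itself.
So F validates K, D; KD45 would additionally require R to be Euclidean and transitive. The strongest is D.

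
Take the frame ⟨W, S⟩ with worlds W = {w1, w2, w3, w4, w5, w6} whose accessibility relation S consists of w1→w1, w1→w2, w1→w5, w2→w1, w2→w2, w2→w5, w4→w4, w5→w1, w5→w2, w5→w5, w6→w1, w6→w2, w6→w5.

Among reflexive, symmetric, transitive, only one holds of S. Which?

transitive

Reflexive: no — w3 is not related to itself.
Symmetric: no — w6 S w1 but not w1 S w6.
Transitive: yes — every two-step S-path is closed by a direct edge.
Only transitive holds.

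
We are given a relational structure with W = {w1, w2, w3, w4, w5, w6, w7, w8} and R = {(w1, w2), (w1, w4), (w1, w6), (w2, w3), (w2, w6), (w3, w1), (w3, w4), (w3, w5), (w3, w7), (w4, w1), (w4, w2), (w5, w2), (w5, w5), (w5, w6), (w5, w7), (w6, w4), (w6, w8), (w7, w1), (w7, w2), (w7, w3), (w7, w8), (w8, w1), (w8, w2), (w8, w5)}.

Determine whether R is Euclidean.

No

Euclidean: no — w1 R w2 and w1 R w4, but not w2 R w4.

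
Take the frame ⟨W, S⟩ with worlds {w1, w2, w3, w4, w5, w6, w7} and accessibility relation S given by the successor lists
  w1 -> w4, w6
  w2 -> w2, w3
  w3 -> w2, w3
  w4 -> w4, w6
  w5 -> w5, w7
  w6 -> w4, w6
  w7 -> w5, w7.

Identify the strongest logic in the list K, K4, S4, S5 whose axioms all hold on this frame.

K4

Transitive (axiom 4): yes — every two-step S-path is closed by a direct edge.
Reflexive (axiom T): no — w1 is not related to itself.
Euclidean (axiom 5): yes — any two successors of a common world are S-related.
So F validates K, K4; S4 would additionally require S to be reflexive. The strongest is K4.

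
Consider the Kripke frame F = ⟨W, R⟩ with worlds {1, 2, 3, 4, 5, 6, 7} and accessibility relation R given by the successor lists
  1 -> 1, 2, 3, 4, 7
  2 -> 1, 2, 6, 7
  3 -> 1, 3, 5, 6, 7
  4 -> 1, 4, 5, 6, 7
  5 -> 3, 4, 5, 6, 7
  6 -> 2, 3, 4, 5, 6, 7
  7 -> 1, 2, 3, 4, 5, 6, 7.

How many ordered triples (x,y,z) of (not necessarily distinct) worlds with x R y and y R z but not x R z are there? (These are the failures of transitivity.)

38

Enumerating: (1,2,6), (1,3,5), (1,3,6), (1,4,5), (1,4,6), (1,7,5), (1,7,6), (2,1,3), (2,1,4), (2,6,3), (2,6,4), (2,6,5), … and 26 more.
Total: 38.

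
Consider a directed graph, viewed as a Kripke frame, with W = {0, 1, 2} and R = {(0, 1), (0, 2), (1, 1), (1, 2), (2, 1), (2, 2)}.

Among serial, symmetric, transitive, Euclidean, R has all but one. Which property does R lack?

symmetric

Serial: yes — every world has a successor (e.g. 0 R 1).
Symmetric: no — 0 R 1 but not 1 R 0.
Transitive: yes — every two-step R-path is closed by a direct edge.
Euclidean: yes — any two successors of a common world are R-related.
Only symmetric fails.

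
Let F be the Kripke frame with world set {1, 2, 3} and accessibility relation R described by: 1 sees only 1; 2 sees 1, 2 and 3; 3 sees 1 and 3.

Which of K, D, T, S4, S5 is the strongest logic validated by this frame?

S4

Serial (axiom D): yes — every world has a successor (e.g. 1 R 1).
Reflexive (axiom T): yes — every world is R-related to itself.
Transitive (axiom 4): yes — every two-step R-path is closed by a direct edge.
Euclidean (axiom 5): no — 2 R 1 and 2 R 3, but not 1 R 3.
So F validates K, D, T, S4; S5 would additionally require R to be Euclidean. The strongest is S4.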